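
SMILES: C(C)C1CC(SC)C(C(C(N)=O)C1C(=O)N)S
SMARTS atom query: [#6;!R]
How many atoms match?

5

The query [#6;!R] means: carbon not in any ring.
Check the 17 heavy atoms by environment: 6× C (in 6-ring) → no; 2× S (acyclic) → no; 5× C (acyclic) → match; 2× O (acyclic) → no; 2× N (acyclic) → no.
That gives 5 matching atoms.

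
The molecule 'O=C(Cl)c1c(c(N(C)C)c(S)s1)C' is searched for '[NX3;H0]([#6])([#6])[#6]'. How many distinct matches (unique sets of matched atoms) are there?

[NX3;H0]([#6])([#6])[#6] is the SMARTS for a tertiary amine: a trivalent nitrogen with no H, bonded to three carbons.
Exactly one fragment in the molecule meets all constraints, giving 1 match.

1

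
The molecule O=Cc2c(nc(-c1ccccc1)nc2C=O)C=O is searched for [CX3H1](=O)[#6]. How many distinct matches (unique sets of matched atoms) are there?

3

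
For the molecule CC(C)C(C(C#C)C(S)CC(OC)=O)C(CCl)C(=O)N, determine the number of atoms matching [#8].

The query [#8] means: #8 matches any oxygen atom.
Check the 20 heavy atoms by environment: 14× C → no; 1× Cl → no; 1× S → no; 3× O → match; 1× N → no.
That gives 3 matching atoms.

3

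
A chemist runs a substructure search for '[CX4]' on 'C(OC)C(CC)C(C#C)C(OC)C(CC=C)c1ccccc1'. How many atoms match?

10

Check the 22 heavy atoms by environment: 10× C (X4) → match; 2× C (X2) → no; 2× O (X2) → no; 2× C (X3) → no; 6× c (aromatic, X3) → no.
That gives 10 matching atoms.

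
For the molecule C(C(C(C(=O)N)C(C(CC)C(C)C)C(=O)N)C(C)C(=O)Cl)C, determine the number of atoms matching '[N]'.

2

The query [N] means: uppercase N matches aliphatic (non-aromatic) nitrogen only.
Check the 22 heavy atoms by environment: 16× C → no; 3× O → no; 1× Cl → no; 2× N → match.
That gives 2 matching atoms.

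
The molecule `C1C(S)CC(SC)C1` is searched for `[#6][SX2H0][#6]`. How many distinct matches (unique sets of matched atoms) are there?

1

[#6][SX2H0][#6] is the SMARTS for a thioether: an aliphatic sulfur bridging two carbons with no H on the sulfur.
Exactly one fragment in the molecule meets all constraints, giving 1 match.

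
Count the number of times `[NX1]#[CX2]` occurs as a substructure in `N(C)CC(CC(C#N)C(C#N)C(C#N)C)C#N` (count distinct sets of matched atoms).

4

[NX1]#[CX2] is the SMARTS for a nitrile: a nitrogen triple-bonded to a two-connected carbon.
The molecule carries 4 separate instances of a nitrile (-C#N) meeting every constraint; each maps to a distinct set of atoms, giving 4 matches.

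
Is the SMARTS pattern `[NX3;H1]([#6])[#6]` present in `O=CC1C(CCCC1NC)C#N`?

Yes

The pattern [NX3;H1]([#6])[#6] describes a trivalent nitrogen with one H, bonded to two carbons — a secondary amine.
The molecule carries an N-methylamino group (-NHCH3), whose atoms satisfy every constraint of the query, so the pattern matches.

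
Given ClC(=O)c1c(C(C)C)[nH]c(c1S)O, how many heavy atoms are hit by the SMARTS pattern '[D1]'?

6

Check the 13 heavy atoms by environment: 1× n (aromatic, D2) → no; 4× c (aromatic, D3) → no; 2× C (D3) → no; 2× C (D1) → match; 1× S (D1) → match; 2× O (D1) → match; 1× Cl (D1) → match.
Summing the matching environments: 2 + 1 + 2 + 1 = 6 matching atoms.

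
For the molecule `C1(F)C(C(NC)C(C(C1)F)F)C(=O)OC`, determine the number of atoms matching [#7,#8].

3

Check the 15 heavy atoms by environment: 9× C → no; 1× N → match; 2× O → match; 3× F → no.
Summing the matching environments: 1 + 2 = 3 matching atoms.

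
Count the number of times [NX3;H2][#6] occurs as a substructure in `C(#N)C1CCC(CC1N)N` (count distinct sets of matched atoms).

2

[NX3;H2][#6] is the SMARTS for a primary amine: a trivalent nitrogen with two H attached to carbon.
The molecule carries 2 separate instances of a primary amino group (-NH2) meeting every constraint; each maps to a distinct set of atoms, giving 2 matches.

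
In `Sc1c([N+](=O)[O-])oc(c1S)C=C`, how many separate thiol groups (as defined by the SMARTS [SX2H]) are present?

2

[SX2H] is the SMARTS for a thiol: an aliphatic sulfur with two connections, one being H.
The molecule carries 2 separate instances of a thiol (-SH) meeting every constraint; each maps to a distinct set of atoms, giving 2 matches.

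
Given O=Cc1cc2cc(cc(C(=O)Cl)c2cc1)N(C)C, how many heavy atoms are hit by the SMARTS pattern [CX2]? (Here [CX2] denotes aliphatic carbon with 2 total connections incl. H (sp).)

The query [CX2] means: C with X2: aliphatic carbon with exactly 2 total connections.
Check the 18 heavy atoms by environment: 10× c (aromatic, X3) → no; 2× C (X3) → no; 2× O (X1) → no; 1× Cl (X1) → no; 1× N (X3) → no; 2× C (X4) → no.
No environment satisfies the query, so 0 matching atoms.

0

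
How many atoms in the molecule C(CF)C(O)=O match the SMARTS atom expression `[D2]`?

The query [D2] means: atom with exactly two heavy-atom neighbours.
Check the 6 heavy atoms by environment: 2× C (D2) → match; 1× C (D3) → no; 2× O (D1) → no; 1× F (D1) → no.
That gives 2 matching atoms.

2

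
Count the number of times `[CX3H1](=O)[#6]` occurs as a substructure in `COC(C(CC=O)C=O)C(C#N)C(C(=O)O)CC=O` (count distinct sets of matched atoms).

[CX3H1](=O)[#6] is the SMARTS for an aldehyde: an sp2 carbon with one H, double-bonded to O and single-bonded to carbon.
The molecule carries 3 separate instances of an aldehyde (-CHO) meeting every constraint; each maps to a distinct set of atoms, giving 3 matches.

3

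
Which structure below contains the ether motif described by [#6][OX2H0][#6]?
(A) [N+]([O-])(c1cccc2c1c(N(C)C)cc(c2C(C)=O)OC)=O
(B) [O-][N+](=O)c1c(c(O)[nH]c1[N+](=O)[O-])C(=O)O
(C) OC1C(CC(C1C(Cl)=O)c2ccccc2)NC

A

[#6][OX2H0][#6] describes an aliphatic oxygen bridging two carbons with no H on the oxygen (an ether).
(A) contains a methoxy ether (-OCH3), which satisfies every atom and bond constraint.
(B) has a hydroxyl group (-OH) but the oxygen has H1, not H0 bridging two carbons.
(C) has a hydroxyl group (-OH) but the oxygen has H1, not H0 bridging two carbons.
So the answer is (A).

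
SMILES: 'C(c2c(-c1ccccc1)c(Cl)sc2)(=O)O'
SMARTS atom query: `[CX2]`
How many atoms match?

0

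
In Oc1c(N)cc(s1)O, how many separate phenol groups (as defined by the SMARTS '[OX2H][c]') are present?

2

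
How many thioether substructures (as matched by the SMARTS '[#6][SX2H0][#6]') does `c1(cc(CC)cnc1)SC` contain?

[#6][SX2H0][#6] is the SMARTS for a thioether: an aliphatic sulfur bridging two carbons with no H on the sulfur.
Exactly one fragment in the molecule meets all constraints, giving 1 match.

1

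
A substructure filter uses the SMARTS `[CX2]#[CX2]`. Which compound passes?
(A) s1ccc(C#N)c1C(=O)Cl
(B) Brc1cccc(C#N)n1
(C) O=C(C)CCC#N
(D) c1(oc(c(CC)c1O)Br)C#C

D

[CX2]#[CX2] describes a carbon-carbon triple bond (an alkyne).
(A) has a nitrile (-C#N) but the triple bond is C#N, not C#C.
(B) has a nitrile (-C#N) but the triple bond is C#N, not C#C.
(C) has a nitrile (-C#N) but the triple bond is C#N, not C#C.
(D) contains an ethynyl group (-C#CH), which satisfies every atom and bond constraint.
So the answer is (D).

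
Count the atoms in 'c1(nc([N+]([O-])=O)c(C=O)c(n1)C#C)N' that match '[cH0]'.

4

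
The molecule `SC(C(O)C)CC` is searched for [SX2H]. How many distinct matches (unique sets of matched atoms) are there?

1

[SX2H] is the SMARTS for a thiol: an aliphatic sulfur with two connections, one being H.
Exactly one fragment in the molecule meets all constraints, giving 1 match.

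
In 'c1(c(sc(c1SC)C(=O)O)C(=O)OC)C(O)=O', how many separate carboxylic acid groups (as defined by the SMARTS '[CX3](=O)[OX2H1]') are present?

[CX3](=O)[OX2H1] is the SMARTS for a carboxylic acid: an sp2 carbon double-bonded to O and single-bonded to an -OH oxygen.
The molecule carries 2 separate instances of a carboxylic acid group (-C(=O)OH) meeting every constraint; each maps to a distinct set of atoms, giving 2 matches.

2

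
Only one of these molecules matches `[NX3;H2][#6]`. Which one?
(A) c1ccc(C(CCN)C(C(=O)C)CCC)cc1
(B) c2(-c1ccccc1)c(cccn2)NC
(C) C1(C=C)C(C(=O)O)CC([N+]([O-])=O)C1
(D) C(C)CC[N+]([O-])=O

A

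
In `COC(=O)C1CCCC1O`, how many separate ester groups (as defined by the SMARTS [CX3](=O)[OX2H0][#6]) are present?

[CX3](=O)[OX2H0][#6] is the SMARTS for an ester: a carbonyl carbon bonded to an oxygen that is itself bonded to carbon (no H on that O).
Exactly one fragment in the molecule meets all constraints, giving 1 match.

1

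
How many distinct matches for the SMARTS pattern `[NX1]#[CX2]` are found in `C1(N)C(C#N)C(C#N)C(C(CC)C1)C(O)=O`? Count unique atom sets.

2

[NX1]#[CX2] is the SMARTS for a nitrile: a nitrogen triple-bonded to a two-connected carbon.
The molecule carries 2 separate instances of a nitrile (-C#N) meeting every constraint; each maps to a distinct set of atoms, giving 2 matches.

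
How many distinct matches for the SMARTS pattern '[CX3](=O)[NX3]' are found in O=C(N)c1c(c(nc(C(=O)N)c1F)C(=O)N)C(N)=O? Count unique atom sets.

[CX3](=O)[NX3] is the SMARTS for an amide: a carbonyl carbon bonded to a trivalent nitrogen.
The molecule carries 4 separate instances of a primary amide (-C(=O)NH2) meeting every constraint; each maps to a distinct set of atoms, giving 4 matches.

4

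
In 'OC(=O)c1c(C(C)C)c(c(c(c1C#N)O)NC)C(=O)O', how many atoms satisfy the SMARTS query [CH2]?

The query [CH2] means: aliphatic carbon with exactly two hydrogens.
Check the 20 heavy atoms by environment: 6× c (aromatic, H0) → no; 3× O (H1) → no; 3× C (H0) → no; 2× O (H0) → no; 1× N (H0) → no; 1× N (H1) → no; 3× C (H3) → no; 1× C (H1) → no.
No environment satisfies the query, so 0 matching atoms.

0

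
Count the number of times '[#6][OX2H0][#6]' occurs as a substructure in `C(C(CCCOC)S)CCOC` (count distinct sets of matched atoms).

[#6][OX2H0][#6] is the SMARTS for an ether: an aliphatic oxygen bridging two carbons with no H on the oxygen.
The molecule carries 2 separate instances of a methoxy ether (-OCH3) meeting every constraint; each maps to a distinct set of atoms, giving 2 matches.

2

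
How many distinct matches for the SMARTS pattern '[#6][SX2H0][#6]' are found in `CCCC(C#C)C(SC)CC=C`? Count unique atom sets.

1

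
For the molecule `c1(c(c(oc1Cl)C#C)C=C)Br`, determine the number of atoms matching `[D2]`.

The query [D2] means: atom with exactly two heavy-atom neighbours.
Check the 11 heavy atoms by environment: 1× o (aromatic, D2) → match; 4× c (aromatic, D3) → no; 1× Cl (D1) → no; 1× Br (D1) → no; 2× C (D2) → match; 2× C (D1) → no.
Summing the matching environments: 1 + 2 = 3 matching atoms.

3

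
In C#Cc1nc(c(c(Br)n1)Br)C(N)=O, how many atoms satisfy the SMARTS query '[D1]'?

5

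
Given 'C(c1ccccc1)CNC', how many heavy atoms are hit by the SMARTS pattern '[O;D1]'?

0

Check the 10 heavy atoms by environment: 2× C (D2) → no; 1× N (D2) → no; 1× C (D1) → no; 1× c (aromatic, D3) → no; 5× c (aromatic, D2) → no.
No environment satisfies the query, so 0 matching atoms.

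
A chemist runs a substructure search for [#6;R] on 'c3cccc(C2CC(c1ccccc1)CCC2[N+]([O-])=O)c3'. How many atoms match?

18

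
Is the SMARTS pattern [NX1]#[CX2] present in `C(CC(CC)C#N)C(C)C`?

Yes

The pattern [NX1]#[CX2] describes a nitrogen triple-bonded to a two-connected carbon — a nitrile.
The molecule carries a nitrile (-C#N), whose atoms satisfy every constraint of the query, so the pattern matches.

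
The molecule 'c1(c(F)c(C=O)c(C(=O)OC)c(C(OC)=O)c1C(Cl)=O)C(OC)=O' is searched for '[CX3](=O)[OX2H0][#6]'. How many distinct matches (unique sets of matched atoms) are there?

3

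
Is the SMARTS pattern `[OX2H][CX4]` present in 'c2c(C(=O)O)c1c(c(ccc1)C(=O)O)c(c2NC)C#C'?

The pattern [OX2H][CX4] describes a hydroxyl oxygen bound to an sp3 (X4) carbon — an aliphatic alcohol.
The closest candidate here is a carboxylic acid group (-C(=O)OH), but the -OH is on a CX3 carbonyl carbon, not a CX4 carbon. No other fragment satisfies the full query, so there is no match.

No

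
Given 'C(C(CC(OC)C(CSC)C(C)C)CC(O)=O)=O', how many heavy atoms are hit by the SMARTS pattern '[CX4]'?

Check the 18 heavy atoms by environment: 11× C (X4) → match; 2× O (X2) → no; 2× C (X3) → no; 2× O (X1) → no; 1× S (X2) → no.
That gives 11 matching atoms.

11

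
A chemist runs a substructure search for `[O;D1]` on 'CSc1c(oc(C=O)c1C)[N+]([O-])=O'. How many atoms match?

3

The query [O;D1] means: aliphatic oxygen bonded to exactly one heavy atom.
Check the 13 heavy atoms by environment: 1× o (aromatic, D2) → no; 4× c (aromatic, D3) → no; 1× C (D2) → no; 2× O (D1) → match; 1× N (charge +1, D3) → no; 1× O (charge -1, D1) → match; 2× C (D1) → no; 1× S (D2) → no.
Summing the matching environments: 2 + 1 = 3 matching atoms.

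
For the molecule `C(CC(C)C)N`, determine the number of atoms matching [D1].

The query [D1] means: atom with exactly one heavy-atom neighbour (degree 1).
Check the 6 heavy atoms by environment: 2× C (D2) → no; 1× C (D3) → no; 2× C (D1) → match; 1× N (D1) → match.
Summing the matching environments: 2 + 1 = 3 matching atoms.

3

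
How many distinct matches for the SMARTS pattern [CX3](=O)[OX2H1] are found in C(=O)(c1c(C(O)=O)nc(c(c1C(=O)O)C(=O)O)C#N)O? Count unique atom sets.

[CX3](=O)[OX2H1] is the SMARTS for a carboxylic acid: an sp2 carbon double-bonded to O and single-bonded to an -OH oxygen.
The molecule carries 4 separate instances of a carboxylic acid group (-C(=O)OH) meeting every constraint; each maps to a distinct set of atoms, giving 4 matches.

4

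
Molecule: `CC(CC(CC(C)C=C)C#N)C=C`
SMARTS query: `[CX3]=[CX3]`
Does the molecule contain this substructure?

Yes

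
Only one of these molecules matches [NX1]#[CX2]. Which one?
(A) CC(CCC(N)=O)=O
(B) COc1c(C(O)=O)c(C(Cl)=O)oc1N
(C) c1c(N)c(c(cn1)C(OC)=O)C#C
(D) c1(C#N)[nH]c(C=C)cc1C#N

D

[NX1]#[CX2] describes a nitrogen triple-bonded to a two-connected carbon (a nitrile).
(A) has a primary amide (-C(=O)NH2) but the nitrogen is NX3, not NX1.
(B) has a primary amino group (-NH2) but the nitrogen is NX3 (three connections), not NX1 triple-bonded.
(C) has a primary amino group (-NH2) but the nitrogen is NX3 (three connections), not NX1 triple-bonded.
(D) contains a nitrile (-C#N), which satisfies every atom and bond constraint.
So the answer is (D).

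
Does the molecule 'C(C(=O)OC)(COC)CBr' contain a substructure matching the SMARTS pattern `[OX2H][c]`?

The pattern [OX2H][c] describes a hydroxyl oxygen attached to an aromatic carbon — a phenol.
The closest candidate here is a methoxy ether (-OCH3), but the oxygen has H0, not H1. No other fragment satisfies the full query, so there is no match.

No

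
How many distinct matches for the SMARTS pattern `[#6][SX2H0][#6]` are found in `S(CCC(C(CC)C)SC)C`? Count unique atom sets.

2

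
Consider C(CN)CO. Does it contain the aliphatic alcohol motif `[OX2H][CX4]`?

Yes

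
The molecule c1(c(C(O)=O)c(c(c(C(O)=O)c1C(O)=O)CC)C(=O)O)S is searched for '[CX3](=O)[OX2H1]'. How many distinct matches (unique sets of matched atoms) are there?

[CX3](=O)[OX2H1] is the SMARTS for a carboxylic acid: an sp2 carbon double-bonded to O and single-bonded to an -OH oxygen.
The molecule carries 4 separate instances of a carboxylic acid group (-C(=O)OH) meeting every constraint; each maps to a distinct set of atoms, giving 4 matches.

4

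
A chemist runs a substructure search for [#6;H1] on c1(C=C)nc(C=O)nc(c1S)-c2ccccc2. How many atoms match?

The query [#6;H1] means: any carbon bearing exactly one hydrogen.
Check the 17 heavy atoms by environment: 2× n (aromatic, H0) → no; 5× c (aromatic, H0) → no; 5× c (aromatic, H1) → match; 2× C (H1) → match; 1× C (H2) → no; 1× O (H0) → no; 1× S (H1) → no.
Summing the matching environments: 5 + 2 = 7 matching atoms.

7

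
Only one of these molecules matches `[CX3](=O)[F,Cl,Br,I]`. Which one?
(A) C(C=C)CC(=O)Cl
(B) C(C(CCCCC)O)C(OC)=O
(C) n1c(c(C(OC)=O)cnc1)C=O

A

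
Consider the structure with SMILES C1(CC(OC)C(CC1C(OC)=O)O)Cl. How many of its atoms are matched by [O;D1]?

2

The query [O;D1] means: aliphatic oxygen bonded to exactly one heavy atom.
Check the 14 heavy atoms by environment: 5× C (D3) → no; 2× C (D2) → no; 1× Cl (D1) → no; 2× O (D1) → match; 2× O (D2) → no; 2× C (D1) → no.
That gives 2 matching atoms.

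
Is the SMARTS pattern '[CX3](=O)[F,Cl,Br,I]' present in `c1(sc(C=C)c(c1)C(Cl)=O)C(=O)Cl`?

Yes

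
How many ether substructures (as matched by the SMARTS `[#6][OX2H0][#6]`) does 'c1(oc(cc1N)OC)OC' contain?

2

[#6][OX2H0][#6] is the SMARTS for an ether: an aliphatic oxygen bridging two carbons with no H on the oxygen.
The molecule carries 2 separate instances of a methoxy ether (-OCH3) meeting every constraint; each maps to a distinct set of atoms, giving 2 matches.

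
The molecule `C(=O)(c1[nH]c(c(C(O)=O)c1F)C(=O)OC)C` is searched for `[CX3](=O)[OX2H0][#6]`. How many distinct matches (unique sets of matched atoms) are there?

[CX3](=O)[OX2H0][#6] is the SMARTS for an ester: a carbonyl carbon bonded to an oxygen that is itself bonded to carbon (no H on that O).
Exactly one fragment in the molecule meets all constraints, giving 1 match.

1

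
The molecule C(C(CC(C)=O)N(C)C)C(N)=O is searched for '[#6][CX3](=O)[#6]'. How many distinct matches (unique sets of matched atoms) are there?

[#6][CX3](=O)[#6] is the SMARTS for a ketone: a carbonyl carbon (no H) flanked by two carbons.
Exactly one fragment in the molecule meets all constraints, giving 1 match.

1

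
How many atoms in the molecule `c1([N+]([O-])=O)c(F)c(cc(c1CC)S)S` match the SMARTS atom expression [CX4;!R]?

The query [CX4;!R] means: aliphatic carbon with four total connections, not in a ring.
Check the 14 heavy atoms by environment: 6× c (aromatic, X3, in 6-ring) → no; 2× S (X2, acyclic) → no; 2× C (X4, acyclic) → match; 1× F (X1, acyclic) → no; 1× N (charge +1, X3, acyclic) → no; 1× O (charge -1, X1, acyclic) → no; 1× O (X1, acyclic) → no.
That gives 2 matching atoms.

2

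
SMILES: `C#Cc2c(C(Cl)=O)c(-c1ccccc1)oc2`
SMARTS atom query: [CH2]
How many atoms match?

0

Check the 16 heavy atoms by environment: 1× o (aromatic, H0) → no; 4× c (aromatic, H0) → no; 6× c (aromatic, H1) → no; 2× C (H0) → no; 1× C (H1) → no; 1× O (H0) → no; 1× Cl (H0) → no.
No environment satisfies the query, so 0 matching atoms.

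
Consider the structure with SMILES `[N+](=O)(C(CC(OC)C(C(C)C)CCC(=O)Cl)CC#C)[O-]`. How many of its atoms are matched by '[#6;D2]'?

5

The query [#6;D2] means: any carbon bonded to exactly two heavy atoms.
Check the 20 heavy atoms by environment: 5× C (D2) → match; 5× C (D3) → no; 1× O (D2) → no; 4× C (D1) → no; 2× O (D1) → no; 1× Cl (D1) → no; 1× N (charge +1, D3) → no; 1× O (charge -1, D1) → no.
That gives 5 matching atoms.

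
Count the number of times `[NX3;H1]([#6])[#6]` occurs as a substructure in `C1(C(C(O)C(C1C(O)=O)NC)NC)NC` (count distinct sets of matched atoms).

3

[NX3;H1]([#6])[#6] is the SMARTS for a secondary amine: a trivalent nitrogen with one H, bonded to two carbons.
The molecule carries 3 separate instances of an N-methylamino group (-NHCH3) meeting every constraint; each maps to a distinct set of atoms, giving 3 matches.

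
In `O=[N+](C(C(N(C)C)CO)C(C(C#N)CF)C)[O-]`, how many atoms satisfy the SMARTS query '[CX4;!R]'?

The query [CX4;!R] means: aliphatic carbon with four total connections, not in a ring.
Check the 17 heavy atoms by environment: 9× C (X4, acyclic) → match; 1× O (X2, acyclic) → no; 1× C (X2, acyclic) → no; 1× N (X1, acyclic) → no; 1× N (charge +1, X3, acyclic) → no; 1× O (charge -1, X1, acyclic) → no; 1× O (X1, acyclic) → no; 1× F (X1, acyclic) → no; 1× N (X3, acyclic) → no.
That gives 9 matching atoms.

9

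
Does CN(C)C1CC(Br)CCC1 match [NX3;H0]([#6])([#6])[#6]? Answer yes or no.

Yes

The pattern [NX3;H0]([#6])([#6])[#6] describes a trivalent nitrogen with no H, bonded to three carbons — a tertiary amine.
The molecule carries a dimethylamino group (-N(CH3)2), whose atoms satisfy every constraint of the query, so the pattern matches.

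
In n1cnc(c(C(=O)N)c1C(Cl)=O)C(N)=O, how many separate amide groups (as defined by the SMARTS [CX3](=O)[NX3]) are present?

2

[CX3](=O)[NX3] is the SMARTS for an amide: a carbonyl carbon bonded to a trivalent nitrogen.
The molecule carries 2 separate instances of a primary amide (-C(=O)NH2) meeting every constraint; each maps to a distinct set of atoms, giving 2 matches.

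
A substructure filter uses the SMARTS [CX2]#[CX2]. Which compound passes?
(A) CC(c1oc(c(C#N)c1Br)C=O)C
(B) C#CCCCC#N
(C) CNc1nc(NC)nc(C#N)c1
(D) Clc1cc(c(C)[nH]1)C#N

B

[CX2]#[CX2] describes a carbon-carbon triple bond (an alkyne).
(A) has a nitrile (-C#N) but the triple bond is C#N, not C#C.
(B) contains an ethynyl group (-C#CH), which satisfies every atom and bond constraint.
(C) has a nitrile (-C#N) but the triple bond is C#N, not C#C.
(D) has a nitrile (-C#N) but the triple bond is C#N, not C#C.
So the answer is (B).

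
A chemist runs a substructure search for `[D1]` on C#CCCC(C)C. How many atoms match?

The query [D1] means: atom with exactly one heavy-atom neighbour (degree 1).
Check the 7 heavy atoms by environment: 3× C (D2) → no; 1× C (D3) → no; 3× C (D1) → match.
That gives 3 matching atoms.

3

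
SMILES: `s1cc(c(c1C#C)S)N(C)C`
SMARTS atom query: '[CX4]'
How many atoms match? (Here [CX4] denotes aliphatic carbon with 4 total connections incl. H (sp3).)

2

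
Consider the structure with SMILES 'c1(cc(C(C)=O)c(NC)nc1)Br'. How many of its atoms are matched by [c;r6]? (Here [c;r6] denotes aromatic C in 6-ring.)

5

The query [c;r6] means: aromatic carbon that belongs to a six-membered ring.
Check the 12 heavy atoms by environment: 1× n (aromatic, in 6-ring) → no; 5× c (aromatic, in 6-ring) → match; 1× Br (acyclic) → no; 1× N (acyclic) → no; 3× C (acyclic) → no; 1× O (acyclic) → no.
That gives 5 matching atoms.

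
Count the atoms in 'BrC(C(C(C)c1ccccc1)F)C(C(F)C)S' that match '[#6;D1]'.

The query [#6;D1] means: carbon bonded to exactly one heavy atom.
Check the 17 heavy atoms by environment: 2× C (D1) → match; 5× C (D3) → no; 1× c (aromatic, D3) → no; 5× c (aromatic, D2) → no; 1× Br (D1) → no; 2× F (D1) → no; 1× S (D1) → no.
That gives 2 matching atoms.

2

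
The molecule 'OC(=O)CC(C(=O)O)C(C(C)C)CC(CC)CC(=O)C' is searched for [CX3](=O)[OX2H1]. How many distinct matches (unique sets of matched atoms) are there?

2

[CX3](=O)[OX2H1] is the SMARTS for a carboxylic acid: an sp2 carbon double-bonded to O and single-bonded to an -OH oxygen.
The molecule carries 2 separate instances of a carboxylic acid group (-C(=O)OH) meeting every constraint; each maps to a distinct set of atoms, giving 2 matches.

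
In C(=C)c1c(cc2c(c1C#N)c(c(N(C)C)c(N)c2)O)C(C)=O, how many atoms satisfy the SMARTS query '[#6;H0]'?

10

Check the 22 heavy atoms by environment: 8× c (aromatic, H0) → match; 2× c (aromatic, H1) → no; 2× C (H0) → match; 1× O (H0) → no; 3× C (H3) → no; 2× N (H0) → no; 1× N (H2) → no; 1× O (H1) → no; 1× C (H1) → no; 1× C (H2) → no.
Summing the matching environments: 8 + 2 = 10 matching atoms.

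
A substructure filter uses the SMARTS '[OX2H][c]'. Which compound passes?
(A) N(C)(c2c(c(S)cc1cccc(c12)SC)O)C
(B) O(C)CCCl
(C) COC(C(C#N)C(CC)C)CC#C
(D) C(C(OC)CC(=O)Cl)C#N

A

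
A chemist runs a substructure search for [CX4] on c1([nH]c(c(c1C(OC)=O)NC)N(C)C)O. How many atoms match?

The query [CX4] means: C with X4: aliphatic carbon with exactly 4 total connections (bonds + H).
Check the 15 heavy atoms by environment: 1× n (aromatic, X3) → no; 4× c (aromatic, X3) → no; 2× O (X2) → no; 1× C (X3) → no; 1× O (X1) → no; 4× C (X4) → match; 2× N (X3) → no.
That gives 4 matching atoms.

4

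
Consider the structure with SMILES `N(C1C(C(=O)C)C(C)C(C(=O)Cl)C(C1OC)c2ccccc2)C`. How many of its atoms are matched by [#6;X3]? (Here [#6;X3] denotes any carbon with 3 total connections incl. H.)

8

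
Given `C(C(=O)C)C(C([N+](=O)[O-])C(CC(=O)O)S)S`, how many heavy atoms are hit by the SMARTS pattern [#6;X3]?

2

The query [#6;X3] means: any carbon (aromatic or not) with three total connections.
Check the 16 heavy atoms by environment: 6× C (X4) → no; 2× S (X2) → no; 2× C (X3) → match; 3× O (X1) → no; 1× O (X2) → no; 1× N (charge +1, X3) → no; 1× O (charge -1, X1) → no.
That gives 2 matching atoms.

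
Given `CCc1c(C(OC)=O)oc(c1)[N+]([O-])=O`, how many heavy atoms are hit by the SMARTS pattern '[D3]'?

5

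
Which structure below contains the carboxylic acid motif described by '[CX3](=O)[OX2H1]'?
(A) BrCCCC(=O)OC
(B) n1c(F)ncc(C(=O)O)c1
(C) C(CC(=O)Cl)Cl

B

[CX3](=O)[OX2H1] describes an sp2 carbon double-bonded to O and single-bonded to an -OH oxygen (a carboxylic acid).
(A) has a methyl-ester group (-C(=O)OCH3) but the singly-bonded O has no H (OX2H0, not OX2H1).
(B) contains a carboxylic acid group (-C(=O)OH), which satisfies every atom and bond constraint.
(C) has an acyl chloride (-C(=O)Cl) but the carbonyl is bonded to Cl, not to an -OH oxygen.
So the answer is (B).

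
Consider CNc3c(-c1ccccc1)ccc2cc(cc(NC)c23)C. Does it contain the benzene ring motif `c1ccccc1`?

Yes

The pattern c1ccccc1 describes six aromatic carbons in a ring — a benzene ring.
The molecule carries a phenyl ring, whose atoms satisfy every constraint of the query, so the pattern matches.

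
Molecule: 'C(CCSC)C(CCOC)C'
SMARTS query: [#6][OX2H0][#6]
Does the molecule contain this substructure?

The pattern [#6][OX2H0][#6] describes an aliphatic oxygen bridging two carbons with no H on the oxygen — an ether.
The molecule carries a methoxy ether (-OCH3), whose atoms satisfy every constraint of the query, so the pattern matches.

Yes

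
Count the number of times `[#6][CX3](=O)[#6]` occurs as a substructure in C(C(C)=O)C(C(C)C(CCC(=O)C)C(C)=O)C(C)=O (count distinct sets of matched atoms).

[#6][CX3](=O)[#6] is the SMARTS for a ketone: a carbonyl carbon (no H) flanked by two carbons.
The molecule carries 4 separate instances of an acetyl/ketone group (-C(=O)CH3) meeting every constraint; each maps to a distinct set of atoms, giving 4 matches.

4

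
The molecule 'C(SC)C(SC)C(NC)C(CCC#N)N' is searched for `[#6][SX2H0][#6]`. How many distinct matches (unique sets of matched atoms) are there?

2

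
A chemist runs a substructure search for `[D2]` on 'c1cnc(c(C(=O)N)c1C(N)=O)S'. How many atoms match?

3

The query [D2] means: atom with exactly two heavy-atom neighbours.
Check the 13 heavy atoms by environment: 1× n (aromatic, D2) → match; 3× c (aromatic, D3) → no; 2× c (aromatic, D2) → match; 2× C (D3) → no; 2× O (D1) → no; 2× N (D1) → no; 1× S (D1) → no.
Summing the matching environments: 1 + 2 = 3 matching atoms.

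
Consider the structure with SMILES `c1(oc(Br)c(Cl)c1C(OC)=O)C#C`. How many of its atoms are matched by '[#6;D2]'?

1

The query [#6;D2] means: any carbon bonded to exactly two heavy atoms.
Check the 13 heavy atoms by environment: 1× o (aromatic, D2) → no; 4× c (aromatic, D3) → no; 1× C (D2) → match; 2× C (D1) → no; 1× Cl (D1) → no; 1× C (D3) → no; 1× O (D1) → no; 1× O (D2) → no; 1× Br (D1) → no.
That gives 1 matching atom.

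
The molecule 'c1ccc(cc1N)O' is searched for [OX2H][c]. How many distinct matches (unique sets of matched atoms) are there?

[OX2H][c] is the SMARTS for a phenol: a hydroxyl oxygen attached to an aromatic carbon.
Exactly one fragment in the molecule meets all constraints, giving 1 match.

1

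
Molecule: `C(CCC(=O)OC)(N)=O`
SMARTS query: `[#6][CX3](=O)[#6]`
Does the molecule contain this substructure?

No

The pattern [#6][CX3](=O)[#6] describes a carbonyl carbon (no H) flanked by two carbons — a ketone.
The closest candidate here is a methyl-ester group (-C(=O)OCH3), but one neighbour of the carbonyl carbon is O, not C. No other fragment satisfies the full query, so there is no match.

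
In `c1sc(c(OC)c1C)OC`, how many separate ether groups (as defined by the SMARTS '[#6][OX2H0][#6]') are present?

2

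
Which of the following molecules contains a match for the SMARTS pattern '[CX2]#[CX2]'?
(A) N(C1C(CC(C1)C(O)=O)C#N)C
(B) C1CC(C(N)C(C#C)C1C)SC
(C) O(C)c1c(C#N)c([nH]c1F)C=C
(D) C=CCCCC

B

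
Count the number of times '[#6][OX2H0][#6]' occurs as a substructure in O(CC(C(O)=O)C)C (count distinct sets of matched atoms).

1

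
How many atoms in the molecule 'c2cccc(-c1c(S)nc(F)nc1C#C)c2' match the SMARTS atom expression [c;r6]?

10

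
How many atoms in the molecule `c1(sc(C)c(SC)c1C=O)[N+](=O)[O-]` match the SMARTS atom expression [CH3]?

The query [CH3] means: aliphatic carbon with exactly three hydrogens.
Check the 13 heavy atoms by environment: 1× s (aromatic, H0) → no; 4× c (aromatic, H0) → no; 2× C (H3) → match; 1× N (charge +1, H0) → no; 1× O (charge -1, H0) → no; 2× O (H0) → no; 1× S (H0) → no; 1× C (H1) → no.
That gives 2 matching atoms.

2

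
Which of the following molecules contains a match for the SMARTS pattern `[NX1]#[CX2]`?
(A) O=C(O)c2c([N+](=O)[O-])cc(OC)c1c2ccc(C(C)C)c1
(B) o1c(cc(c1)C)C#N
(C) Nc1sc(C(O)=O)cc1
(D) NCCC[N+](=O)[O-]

[NX1]#[CX2] describes a nitrogen triple-bonded to a two-connected carbon (a nitrile).
(A) has a nitro group (-[N+](=O)[O-]) but there is no C#N triple bond.
(B) contains a nitrile (-C#N), which satisfies every atom and bond constraint.
(C) has a primary amino group (-NH2) but the nitrogen is NX3 (three connections), not NX1 triple-bonded.
(D) has a primary amino group (-NH2) but the nitrogen is NX3 (three connections), not NX1 triple-bonded.
So the answer is (B).

B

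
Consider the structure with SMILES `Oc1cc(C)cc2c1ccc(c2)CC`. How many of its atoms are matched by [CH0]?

0

The query [CH0] means: aliphatic carbon with no attached hydrogen.
Check the 14 heavy atoms by environment: 5× c (aromatic, H0) → no; 5× c (aromatic, H1) → no; 1× O (H1) → no; 2× C (H3) → no; 1× C (H2) → no.
No environment satisfies the query, so 0 matching atoms.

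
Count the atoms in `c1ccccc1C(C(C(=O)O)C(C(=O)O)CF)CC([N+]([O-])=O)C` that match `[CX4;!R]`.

Check the 23 heavy atoms by environment: 7× C (X4, acyclic) → match; 6× c (aromatic, X3, in 6-ring) → no; 1× N (charge +1, X3, acyclic) → no; 1× O (charge -1, X1, acyclic) → no; 3× O (X1, acyclic) → no; 2× C (X3, acyclic) → no; 2× O (X2, acyclic) → no; 1× F (X1, acyclic) → no.
That gives 7 matching atoms.

7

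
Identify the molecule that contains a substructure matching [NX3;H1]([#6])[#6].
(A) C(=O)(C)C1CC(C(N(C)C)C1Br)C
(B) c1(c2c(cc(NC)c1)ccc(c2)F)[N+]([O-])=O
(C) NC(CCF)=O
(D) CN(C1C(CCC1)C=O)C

B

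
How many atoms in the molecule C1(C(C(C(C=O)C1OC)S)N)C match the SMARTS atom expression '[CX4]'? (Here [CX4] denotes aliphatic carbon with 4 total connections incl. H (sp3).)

7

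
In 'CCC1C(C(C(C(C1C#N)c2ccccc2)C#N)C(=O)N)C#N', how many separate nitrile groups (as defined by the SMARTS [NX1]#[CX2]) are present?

3

[NX1]#[CX2] is the SMARTS for a nitrile: a nitrogen triple-bonded to a two-connected carbon.
The molecule carries 3 separate instances of a nitrile (-C#N) meeting every constraint; each maps to a distinct set of atoms, giving 3 matches.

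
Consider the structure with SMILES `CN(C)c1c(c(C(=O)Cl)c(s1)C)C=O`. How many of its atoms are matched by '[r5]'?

5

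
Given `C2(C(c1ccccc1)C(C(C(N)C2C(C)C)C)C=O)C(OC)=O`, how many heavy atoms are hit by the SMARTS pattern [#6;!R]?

The query [#6;!R] means: carbon not in any ring.
Check the 23 heavy atoms by environment: 6× C (in 6-ring) → no; 1× N (acyclic) → no; 6× c (aromatic, in 6-ring) → no; 7× C (acyclic) → match; 3× O (acyclic) → no.
That gives 7 matching atoms.

7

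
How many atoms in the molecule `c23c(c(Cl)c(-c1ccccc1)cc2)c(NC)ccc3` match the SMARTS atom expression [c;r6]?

16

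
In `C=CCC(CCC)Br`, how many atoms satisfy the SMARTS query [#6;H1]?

2

Check the 8 heavy atoms by environment: 4× C (H2) → no; 2× C (H1) → match; 1× Br (H0) → no; 1× C (H3) → no.
That gives 2 matching atoms.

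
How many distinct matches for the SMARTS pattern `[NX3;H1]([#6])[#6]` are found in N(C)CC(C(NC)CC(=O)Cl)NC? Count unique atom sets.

3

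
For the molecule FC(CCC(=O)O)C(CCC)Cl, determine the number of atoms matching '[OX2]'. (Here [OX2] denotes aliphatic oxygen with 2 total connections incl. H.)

1

The query [OX2] means: aliphatic oxygen with two total connections — ether, hydroxyl, or ester single-bond O.
Check the 12 heavy atoms by environment: 7× C (X4) → no; 1× C (X3) → no; 1× O (X1) → no; 1× O (X2) → match; 1× Cl (X1) → no; 1× F (X1) → no.
That gives 1 matching atom.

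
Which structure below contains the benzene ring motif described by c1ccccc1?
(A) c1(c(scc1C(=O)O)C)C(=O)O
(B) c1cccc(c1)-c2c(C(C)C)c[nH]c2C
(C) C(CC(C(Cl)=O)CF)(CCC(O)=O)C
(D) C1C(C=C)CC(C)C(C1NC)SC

c1ccccc1 describes six aromatic carbons in a ring (a benzene ring).
(A) has a methyl group (-CH3) but no six-membered all-carbon aromatic ring is present.
(B) contains a phenyl ring, which satisfies every atom and bond constraint.
(C) has a methyl group (-CH3) but no six-membered all-carbon aromatic ring is present.
(D) has a methyl group (-CH3) but no six-membered all-carbon aromatic ring is present.
So the answer is (B).

B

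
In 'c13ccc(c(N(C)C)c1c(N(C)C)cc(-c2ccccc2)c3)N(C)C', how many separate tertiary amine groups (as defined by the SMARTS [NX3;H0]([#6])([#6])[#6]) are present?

3

[NX3;H0]([#6])([#6])[#6] is the SMARTS for a tertiary amine: a trivalent nitrogen with no H, bonded to three carbons.
The molecule carries 3 separate instances of a dimethylamino group (-N(CH3)2) meeting every constraint; each maps to a distinct set of atoms, giving 3 matches.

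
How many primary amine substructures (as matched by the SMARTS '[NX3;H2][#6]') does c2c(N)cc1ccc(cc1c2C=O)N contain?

2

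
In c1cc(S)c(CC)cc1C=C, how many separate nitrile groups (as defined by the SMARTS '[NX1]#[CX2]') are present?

[NX1]#[CX2] is the SMARTS for a nitrile: a nitrogen triple-bonded to a two-connected carbon.
No fragment in the molecule satisfies every constraint, giving 0 matches.

0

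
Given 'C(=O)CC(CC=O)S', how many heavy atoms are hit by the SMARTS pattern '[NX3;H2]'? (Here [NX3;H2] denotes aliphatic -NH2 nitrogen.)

0

The query [NX3;H2] means: aliphatic N with 3 total connections, two of them H — an -NH2 nitrogen (amine or amide).
Check the 8 heavy atoms by environment: 2× C (H2, X4) → no; 1× C (H1, X4) → no; 1× S (H1, X2) → no; 2× C (H1, X3) → no; 2× O (H0, X1) → no.
No environment satisfies the query, so 0 matching atoms.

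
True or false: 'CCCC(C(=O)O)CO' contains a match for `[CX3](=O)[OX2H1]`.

True

The pattern [CX3](=O)[OX2H1] describes an sp2 carbon double-bonded to O and single-bonded to an -OH oxygen — a carboxylic acid.
The molecule carries a carboxylic acid group (-C(=O)OH), whose atoms satisfy every constraint of the query, so the pattern matches.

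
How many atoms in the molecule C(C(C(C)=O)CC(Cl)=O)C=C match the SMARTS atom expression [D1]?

5

Check the 11 heavy atoms by environment: 3× C (D2) → no; 3× C (D3) → no; 2× O (D1) → match; 1× Cl (D1) → match; 2× C (D1) → match.
Summing the matching environments: 2 + 1 + 2 = 5 matching atoms.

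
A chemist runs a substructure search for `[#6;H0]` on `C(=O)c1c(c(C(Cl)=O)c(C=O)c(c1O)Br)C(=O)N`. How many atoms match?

The query [#6;H0] means: any carbon with no attached hydrogen.
Check the 18 heavy atoms by environment: 6× c (aromatic, H0) → match; 1× O (H1) → no; 2× C (H0) → match; 4× O (H0) → no; 1× N (H2) → no; 2× C (H1) → no; 1× Br (H0) → no; 1× Cl (H0) → no.
Summing the matching environments: 6 + 2 = 8 matching atoms.

8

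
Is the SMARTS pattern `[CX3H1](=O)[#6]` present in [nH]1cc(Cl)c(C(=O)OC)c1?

No

The pattern [CX3H1](=O)[#6] describes an sp2 carbon with one H, double-bonded to O and single-bonded to carbon — an aldehyde.
The closest candidate here is a methyl-ester group (-C(=O)OCH3), but the carbonyl carbon has H0, not H1. No other fragment satisfies the full query, so there is no match.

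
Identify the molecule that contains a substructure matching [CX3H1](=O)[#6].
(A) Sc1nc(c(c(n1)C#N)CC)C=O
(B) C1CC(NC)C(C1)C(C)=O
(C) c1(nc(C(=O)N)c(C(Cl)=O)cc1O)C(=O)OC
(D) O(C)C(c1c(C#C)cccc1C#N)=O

A

[CX3H1](=O)[#6] describes an sp2 carbon with one H, double-bonded to O and single-bonded to carbon (an aldehyde).
(A) contains an aldehyde (-CHO), which satisfies every atom and bond constraint.
(B) has an acetyl/ketone group (-C(=O)CH3) but the carbonyl carbon has H0 (two carbon neighbours), not H1.
(C) has a methyl-ester group (-C(=O)OCH3) but the carbonyl carbon has H0, not H1.
(D) has a methyl-ester group (-C(=O)OCH3) but the carbonyl carbon has H0, not H1.
So the answer is (A).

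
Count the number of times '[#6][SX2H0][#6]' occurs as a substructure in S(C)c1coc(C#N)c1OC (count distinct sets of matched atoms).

[#6][SX2H0][#6] is the SMARTS for a thioether: an aliphatic sulfur bridging two carbons with no H on the sulfur.
Exactly one fragment in the molecule meets all constraints, giving 1 match.

1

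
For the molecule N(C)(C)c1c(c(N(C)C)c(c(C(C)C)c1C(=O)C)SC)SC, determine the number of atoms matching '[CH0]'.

1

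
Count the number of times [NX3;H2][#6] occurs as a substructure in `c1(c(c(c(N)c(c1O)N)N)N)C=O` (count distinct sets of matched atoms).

4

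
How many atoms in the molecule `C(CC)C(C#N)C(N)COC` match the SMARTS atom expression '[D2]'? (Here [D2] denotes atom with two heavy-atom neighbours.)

5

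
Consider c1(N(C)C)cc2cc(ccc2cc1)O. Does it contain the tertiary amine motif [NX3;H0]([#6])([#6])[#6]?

Yes

The pattern [NX3;H0]([#6])([#6])[#6] describes a trivalent nitrogen with no H, bonded to three carbons — a tertiary amine.
The molecule carries a dimethylamino group (-N(CH3)2), whose atoms satisfy every constraint of the query, so the pattern matches.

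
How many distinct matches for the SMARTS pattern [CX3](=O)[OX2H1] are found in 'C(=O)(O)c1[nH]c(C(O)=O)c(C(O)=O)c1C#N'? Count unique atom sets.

3

[CX3](=O)[OX2H1] is the SMARTS for a carboxylic acid: an sp2 carbon double-bonded to O and single-bonded to an -OH oxygen.
The molecule carries 3 separate instances of a carboxylic acid group (-C(=O)OH) meeting every constraint; each maps to a distinct set of atoms, giving 3 matches.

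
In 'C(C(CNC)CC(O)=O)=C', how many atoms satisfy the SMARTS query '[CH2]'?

3

The query [CH2] means: aliphatic carbon with exactly two hydrogens.
Check the 10 heavy atoms by environment: 3× C (H2) → match; 2× C (H1) → no; 1× N (H1) → no; 1× C (H3) → no; 1× C (H0) → no; 1× O (H0) → no; 1× O (H1) → no.
That gives 3 matching atoms.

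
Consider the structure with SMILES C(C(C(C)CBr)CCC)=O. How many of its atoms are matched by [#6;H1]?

3

The query [#6;H1] means: any carbon bearing exactly one hydrogen.
Check the 10 heavy atoms by environment: 3× C (H2) → no; 3× C (H1) → match; 2× C (H3) → no; 1× O (H0) → no; 1× Br (H0) → no.
That gives 3 matching atoms.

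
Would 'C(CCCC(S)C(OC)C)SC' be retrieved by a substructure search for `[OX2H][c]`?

No

The pattern [OX2H][c] describes a hydroxyl oxygen attached to an aromatic carbon — a phenol.
The closest candidate here is a methoxy ether (-OCH3), but the oxygen has H0, not H1. No other fragment satisfies the full query, so there is no match.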